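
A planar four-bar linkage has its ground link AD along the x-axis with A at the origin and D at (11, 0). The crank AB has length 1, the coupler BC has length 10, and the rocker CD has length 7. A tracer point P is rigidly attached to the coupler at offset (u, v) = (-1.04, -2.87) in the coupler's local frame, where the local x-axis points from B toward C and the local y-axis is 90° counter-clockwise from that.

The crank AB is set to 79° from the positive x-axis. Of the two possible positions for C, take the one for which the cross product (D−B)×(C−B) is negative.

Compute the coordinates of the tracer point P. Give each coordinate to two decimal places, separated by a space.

-2.55 -0.35

A=(0,0), D=(11.00,0)
B = A + 1.00·(cos79°, sin79°) = (0.1908, 0.9816)
|BD| = 10.8537
circle(B,10.00) ∩ circle(D,7.00): a=7.7763, h=6.2873
  candidates: C₊=(8.5038,6.5398) cross=68.240; C₋=(7.3666,-5.9832) cross=-68.240
  mode - wants cross < 0 → take C=(7.3666,-5.9832) (cross=-68.240)
ex = (C−B)/|BC| = (0.7176,-0.6965); ey = (0.6965,0.7176)
P = B + -1.04·ex + -2.87·ey = (-2.5544,-0.3535)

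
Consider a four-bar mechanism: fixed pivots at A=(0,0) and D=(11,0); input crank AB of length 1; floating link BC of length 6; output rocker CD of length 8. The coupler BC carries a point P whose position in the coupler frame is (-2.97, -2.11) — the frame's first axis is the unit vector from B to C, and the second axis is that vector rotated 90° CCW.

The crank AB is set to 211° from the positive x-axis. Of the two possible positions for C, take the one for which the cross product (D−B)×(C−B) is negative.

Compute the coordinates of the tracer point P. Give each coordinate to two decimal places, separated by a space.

-4.50 -0.53

A=(0,0), D=(11.00,0)
B = A + 1.00·(cos211°, sin211°) = (-0.8572, -0.5150)
|BD| = 11.8683
circle(B,6.00) ∩ circle(D,8.00): a=4.7546, h=3.6598
  candidates: C₊=(3.7341,3.3476) cross=43.436; C₋=(4.0517,-3.9651) cross=-43.436
  mode - wants cross < 0 → take C=(4.0517,-3.9651) (cross=-43.436)
ex = (C−B)/|BC| = (0.8182,-0.5750); ey = (0.5750,0.8182)
P = B + -2.97·ex + -2.11·ey = (-4.5003,-0.5336)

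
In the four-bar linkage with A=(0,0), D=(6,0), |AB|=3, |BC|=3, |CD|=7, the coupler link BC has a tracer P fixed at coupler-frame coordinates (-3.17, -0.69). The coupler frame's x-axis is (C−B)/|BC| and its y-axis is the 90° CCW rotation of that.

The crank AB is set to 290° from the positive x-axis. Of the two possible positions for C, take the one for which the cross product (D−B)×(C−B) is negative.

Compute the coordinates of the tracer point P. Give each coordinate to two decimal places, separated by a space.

-0.57 0.00

A=(0,0), D=(6.00,0)
B = A + 3.00·(cos290°, sin290°) = (1.0261, -2.8191)
|BD| = 5.7173
circle(B,3.00) ∩ circle(D,7.00): a=-0.6395, h=2.9310
  candidates: C₊=(-0.9756,-0.5845) cross=16.758; C₋=(1.9149,-5.6844) cross=-16.758
  mode - wants cross < 0 → take C=(1.9149,-5.6844) (cross=-16.758)
ex = (C−B)/|BC| = (0.2963,-0.9551); ey = (0.9551,0.2963)
P = B + -3.17·ex + -0.69·ey = (-0.5722,0.0041)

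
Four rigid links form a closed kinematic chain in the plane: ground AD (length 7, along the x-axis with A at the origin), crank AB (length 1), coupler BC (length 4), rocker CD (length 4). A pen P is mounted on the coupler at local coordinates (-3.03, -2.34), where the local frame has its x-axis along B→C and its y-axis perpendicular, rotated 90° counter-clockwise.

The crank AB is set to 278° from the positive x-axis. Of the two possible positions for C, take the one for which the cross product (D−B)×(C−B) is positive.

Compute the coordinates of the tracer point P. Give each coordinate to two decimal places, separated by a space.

A=(0,0), D=(7.00,0)
B = A + 1.00·(cos278°, sin278°) = (0.1392, -0.9903)
|BD| = 6.9319
circle(B,4.00) ∩ circle(D,4.00): a=3.4660, h=1.9968
  candidates: C₊=(3.2843,1.4812) cross=13.841; C₋=(3.8548,-2.4714) cross=-13.841
  mode + wants cross > 0 → take C=(3.2843,1.4812) (cross=13.841)
ex = (C−B)/|BC| = (0.7863,0.6179); ey = (-0.6179,0.7863)
P = B + -3.03·ex + -2.34·ey = (-0.7975,-4.7023)

-0.80 -4.70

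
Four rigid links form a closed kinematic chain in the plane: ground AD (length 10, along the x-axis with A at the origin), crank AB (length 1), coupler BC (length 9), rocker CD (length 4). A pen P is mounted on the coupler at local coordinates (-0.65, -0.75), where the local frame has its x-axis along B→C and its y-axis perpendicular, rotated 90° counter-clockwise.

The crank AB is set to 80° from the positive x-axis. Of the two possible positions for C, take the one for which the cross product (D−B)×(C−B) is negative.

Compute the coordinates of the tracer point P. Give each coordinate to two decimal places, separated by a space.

-0.76 0.65

A=(0,0), D=(10.00,0)
B = A + 1.00·(cos80°, sin80°) = (0.1736, 0.9848)
|BD| = 9.8756
circle(B,9.00) ∩ circle(D,4.00): a=8.2287, h=3.6453
  candidates: C₊=(8.7249,3.7913) cross=35.999; C₋=(7.9979,-3.4629) cross=-35.999
  mode - wants cross < 0 → take C=(7.9979,-3.4629) (cross=-35.999)
ex = (C−B)/|BC| = (0.8694,-0.4942); ey = (0.4942,0.8694)
P = B + -0.65·ex + -0.75·ey = (-0.7621,0.6540)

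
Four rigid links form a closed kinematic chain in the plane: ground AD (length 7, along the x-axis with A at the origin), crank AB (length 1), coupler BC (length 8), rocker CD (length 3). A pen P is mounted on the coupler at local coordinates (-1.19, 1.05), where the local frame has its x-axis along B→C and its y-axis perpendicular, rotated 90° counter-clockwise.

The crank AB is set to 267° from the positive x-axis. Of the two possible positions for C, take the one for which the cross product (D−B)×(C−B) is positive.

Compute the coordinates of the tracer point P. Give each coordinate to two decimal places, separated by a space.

-1.61 -0.68

A=(0,0), D=(7.00,0)
B = A + 1.00·(cos267°, sin267°) = (-0.0523, -0.9986)
|BD| = 7.1227
circle(B,8.00) ∩ circle(D,3.00): a=7.4222, h=2.9850
  candidates: C₊=(6.8781,2.9975) cross=21.261; C₋=(7.7151,-2.9135) cross=-21.261
  mode + wants cross > 0 → take C=(6.8781,2.9975) (cross=21.261)
ex = (C−B)/|BC| = (0.8663,0.4995); ey = (-0.4995,0.8663)
P = B + -1.19·ex + 1.05·ey = (-1.6077,-0.6834)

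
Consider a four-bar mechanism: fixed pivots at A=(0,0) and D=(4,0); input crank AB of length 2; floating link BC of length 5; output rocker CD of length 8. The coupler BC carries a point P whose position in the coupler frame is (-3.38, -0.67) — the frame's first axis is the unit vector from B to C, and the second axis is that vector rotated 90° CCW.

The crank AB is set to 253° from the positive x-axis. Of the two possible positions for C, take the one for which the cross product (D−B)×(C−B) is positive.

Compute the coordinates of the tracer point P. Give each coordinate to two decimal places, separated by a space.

A=(0,0), D=(4.00,0)
B = A + 2.00·(cos253°, sin253°) = (-0.5847, -1.9126)
|BD| = 4.9677
circle(B,5.00) ∩ circle(D,8.00): a=-1.4415, h=4.7877
  candidates: C₊=(-3.7584,1.9510) cross=23.784; C₋=(-0.0718,-6.8862) cross=-23.784
  mode + wants cross > 0 → take C=(-3.7584,1.9510) (cross=23.784)
ex = (C−B)/|BC| = (-0.6347,0.7727); ey = (-0.7727,-0.6347)
P = B + -3.38·ex + -0.67·ey = (2.0784,-4.0991)

2.08 -4.10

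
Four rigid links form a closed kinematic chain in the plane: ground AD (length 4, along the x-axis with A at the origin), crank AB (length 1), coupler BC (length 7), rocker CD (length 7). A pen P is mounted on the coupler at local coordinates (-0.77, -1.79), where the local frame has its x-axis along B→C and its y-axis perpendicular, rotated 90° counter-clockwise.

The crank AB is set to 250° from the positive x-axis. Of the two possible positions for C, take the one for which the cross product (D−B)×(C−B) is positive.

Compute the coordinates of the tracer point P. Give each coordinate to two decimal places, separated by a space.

A=(0,0), D=(4.00,0)
B = A + 1.00·(cos250°, sin250°) = (-0.3420, -0.9397)
|BD| = 4.4425
circle(B,7.00) ∩ circle(D,7.00): a=2.2213, h=6.6382
  candidates: C₊=(0.4249,6.0182) cross=29.491; C₋=(3.2331,-6.9579) cross=-29.491
  mode + wants cross > 0 → take C=(0.4249,6.0182) (cross=29.491)
ex = (C−B)/|BC| = (0.1096,0.9940); ey = (-0.9940,0.1096)
P = B + -0.77·ex + -1.79·ey = (1.3528,-1.9012)

1.35 -1.90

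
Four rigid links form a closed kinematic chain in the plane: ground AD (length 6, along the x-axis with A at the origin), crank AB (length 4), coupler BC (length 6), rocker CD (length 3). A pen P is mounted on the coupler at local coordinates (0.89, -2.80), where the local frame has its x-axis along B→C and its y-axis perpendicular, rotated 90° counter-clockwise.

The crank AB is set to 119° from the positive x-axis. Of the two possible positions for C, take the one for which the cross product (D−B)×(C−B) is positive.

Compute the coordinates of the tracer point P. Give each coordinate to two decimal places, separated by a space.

A=(0,0), D=(6.00,0)
B = A + 4.00·(cos119°, sin119°) = (-1.9392, 3.4985)
|BD| = 8.6759
circle(B,6.00) ∩ circle(D,3.00): a=5.8940, h=1.1230
  candidates: C₊=(3.9071,2.1494) cross=9.743; C₋=(3.0015,0.0942) cross=-9.743
  mode + wants cross > 0 → take C=(3.9071,2.1494) (cross=9.743)
ex = (C−B)/|BC| = (0.9744,-0.2248); ey = (0.2248,0.9744)
P = B + 0.89·ex + -2.80·ey = (-1.7016,0.5701)

-1.70 0.57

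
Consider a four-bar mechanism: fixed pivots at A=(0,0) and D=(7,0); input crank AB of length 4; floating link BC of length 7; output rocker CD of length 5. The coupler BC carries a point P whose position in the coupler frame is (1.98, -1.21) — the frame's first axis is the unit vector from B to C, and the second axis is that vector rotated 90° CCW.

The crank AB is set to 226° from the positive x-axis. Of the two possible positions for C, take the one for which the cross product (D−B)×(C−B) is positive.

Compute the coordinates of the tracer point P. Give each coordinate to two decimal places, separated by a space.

A=(0,0), D=(7.00,0)
B = A + 4.00·(cos226°, sin226°) = (-2.7786, -2.8774)
|BD| = 10.1932
circle(B,7.00) ∩ circle(D,5.00): a=6.2738, h=3.1046
  candidates: C₊=(2.3637,1.8720) cross=31.646; C₋=(4.1165,-4.0847) cross=-31.646
  mode + wants cross > 0 → take C=(2.3637,1.8720) (cross=31.646)
ex = (C−B)/|BC| = (0.7346,0.6785); ey = (-0.6785,0.7346)
P = B + 1.98·ex + -1.21·ey = (-0.5031,-2.4228)

-0.50 -2.42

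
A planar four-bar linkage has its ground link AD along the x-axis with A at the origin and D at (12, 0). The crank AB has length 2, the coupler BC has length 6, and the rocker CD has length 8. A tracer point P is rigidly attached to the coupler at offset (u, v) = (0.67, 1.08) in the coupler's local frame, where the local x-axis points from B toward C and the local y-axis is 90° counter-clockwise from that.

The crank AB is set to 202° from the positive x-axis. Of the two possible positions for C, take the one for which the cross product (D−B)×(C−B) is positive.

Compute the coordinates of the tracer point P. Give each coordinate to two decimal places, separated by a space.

A=(0,0), D=(12.00,0)
B = A + 2.00·(cos202°, sin202°) = (-1.8544, -0.7492)
|BD| = 13.8746
circle(B,6.00) ∩ circle(D,8.00): a=5.9283, h=0.9250
  candidates: C₊=(4.0153,0.4946) cross=12.834; C₋=(4.1152,-1.3528) cross=-12.834
  mode + wants cross > 0 → take C=(4.0153,0.4946) (cross=12.834)
ex = (C−B)/|BC| = (0.9783,0.2073); ey = (-0.2073,0.9783)
P = B + 0.67·ex + 1.08·ey = (-1.4228,0.4462)

-1.42 0.45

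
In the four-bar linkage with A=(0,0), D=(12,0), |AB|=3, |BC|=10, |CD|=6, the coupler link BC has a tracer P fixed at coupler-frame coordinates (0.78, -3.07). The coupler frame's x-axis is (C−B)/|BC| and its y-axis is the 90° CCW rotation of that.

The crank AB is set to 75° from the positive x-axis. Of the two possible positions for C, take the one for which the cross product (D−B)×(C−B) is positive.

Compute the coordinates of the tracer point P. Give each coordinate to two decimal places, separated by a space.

A=(0,0), D=(12.00,0)
B = A + 3.00·(cos75°, sin75°) = (0.7765, 2.8978)
|BD| = 11.5916
circle(B,10.00) ∩ circle(D,6.00): a=8.5564, h=5.1757
  candidates: C₊=(10.3551,5.7701) cross=59.994; C₋=(7.7673,-4.2526) cross=-59.994
  mode + wants cross > 0 → take C=(10.3551,5.7701) (cross=59.994)
ex = (C−B)/|BC| = (0.9579,0.2872); ey = (-0.2872,0.9579)
P = B + 0.78·ex + -3.07·ey = (2.4054,0.1812)

2.41 0.18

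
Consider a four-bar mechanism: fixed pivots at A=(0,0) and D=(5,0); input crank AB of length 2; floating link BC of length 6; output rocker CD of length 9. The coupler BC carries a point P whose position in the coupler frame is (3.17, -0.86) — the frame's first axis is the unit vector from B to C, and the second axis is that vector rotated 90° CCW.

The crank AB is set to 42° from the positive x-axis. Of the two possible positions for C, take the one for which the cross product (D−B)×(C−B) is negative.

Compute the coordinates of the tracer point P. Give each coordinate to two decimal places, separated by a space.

-1.74 0.72

A=(0,0), D=(5.00,0)
B = A + 2.00·(cos42°, sin42°) = (1.4863, 1.3383)
|BD| = 3.7599
circle(B,6.00) ∩ circle(D,9.00): a=-4.1042, h=4.3767
  candidates: C₊=(-0.7913,6.8892) cross=16.456; C₋=(-3.9069,-1.2911) cross=-16.456
  mode - wants cross < 0 → take C=(-3.9069,-1.2911) (cross=-16.456)
ex = (C−B)/|BC| = (-0.8989,-0.4382); ey = (0.4382,-0.8989)
P = B + 3.17·ex + -0.86·ey = (-1.7400,0.7221)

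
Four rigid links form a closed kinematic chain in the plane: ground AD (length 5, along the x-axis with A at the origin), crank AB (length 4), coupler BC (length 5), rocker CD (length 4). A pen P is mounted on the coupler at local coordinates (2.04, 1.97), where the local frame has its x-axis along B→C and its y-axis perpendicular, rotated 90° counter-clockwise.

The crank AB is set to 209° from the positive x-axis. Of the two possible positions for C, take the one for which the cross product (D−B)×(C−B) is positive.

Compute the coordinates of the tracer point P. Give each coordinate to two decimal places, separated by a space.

A=(0,0), D=(5.00,0)
B = A + 4.00·(cos209°, sin209°) = (-3.4985, -1.9392)
|BD| = 8.7169
circle(B,5.00) ∩ circle(D,4.00): a=4.8747, h=1.1123
  candidates: C₊=(1.0066,0.2297) cross=9.696; C₋=(1.5015,-1.9392) cross=-9.696
  mode + wants cross > 0 → take C=(1.0066,0.2297) (cross=9.696)
ex = (C−B)/|BC| = (0.9010,0.4338); ey = (-0.4338,0.9010)
P = B + 2.04·ex + 1.97·ey = (-2.5150,0.7207)

-2.51 0.72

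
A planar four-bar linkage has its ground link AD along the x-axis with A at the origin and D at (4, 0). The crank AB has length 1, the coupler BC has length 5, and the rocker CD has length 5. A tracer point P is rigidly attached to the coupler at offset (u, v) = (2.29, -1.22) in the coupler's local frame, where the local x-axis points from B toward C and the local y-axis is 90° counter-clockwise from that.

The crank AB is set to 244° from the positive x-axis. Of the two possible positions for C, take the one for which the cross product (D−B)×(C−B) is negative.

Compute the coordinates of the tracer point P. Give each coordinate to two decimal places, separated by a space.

A=(0,0), D=(4.00,0)
B = A + 1.00·(cos244°, sin244°) = (-0.4384, -0.8988)
|BD| = 4.5285
circle(B,5.00) ∩ circle(D,5.00): a=2.2642, h=4.4579
  candidates: C₊=(0.8960,3.9199) cross=20.188; C₋=(2.6656,-4.8187) cross=-20.188
  mode - wants cross < 0 → take C=(2.6656,-4.8187) (cross=-20.188)
ex = (C−B)/|BC| = (0.6208,-0.7840); ey = (0.7840,0.6208)
P = B + 2.29·ex + -1.22·ey = (0.0268,-3.4515)

0.03 -3.45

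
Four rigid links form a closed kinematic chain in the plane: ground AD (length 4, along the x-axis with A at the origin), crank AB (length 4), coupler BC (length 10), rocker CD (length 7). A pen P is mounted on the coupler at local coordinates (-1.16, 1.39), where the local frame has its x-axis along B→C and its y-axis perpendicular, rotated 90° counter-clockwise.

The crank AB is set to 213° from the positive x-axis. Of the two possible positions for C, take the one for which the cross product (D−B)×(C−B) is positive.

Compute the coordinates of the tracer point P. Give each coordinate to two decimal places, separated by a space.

A=(0,0), D=(4.00,0)
B = A + 4.00·(cos213°, sin213°) = (-3.3547, -2.1786)
|BD| = 7.6706
circle(B,10.00) ∩ circle(D,7.00): a=7.1597, h=6.9813
  candidates: C₊=(1.5274,6.5487) cross=53.551; C₋=(5.4930,-6.8389) cross=-53.551
  mode + wants cross > 0 → take C=(1.5274,6.5487) (cross=53.551)
ex = (C−B)/|BC| = (0.4882,0.8727); ey = (-0.8727,0.4882)
P = B + -1.16·ex + 1.39·ey = (-5.1341,-2.5123)

-5.13 -2.51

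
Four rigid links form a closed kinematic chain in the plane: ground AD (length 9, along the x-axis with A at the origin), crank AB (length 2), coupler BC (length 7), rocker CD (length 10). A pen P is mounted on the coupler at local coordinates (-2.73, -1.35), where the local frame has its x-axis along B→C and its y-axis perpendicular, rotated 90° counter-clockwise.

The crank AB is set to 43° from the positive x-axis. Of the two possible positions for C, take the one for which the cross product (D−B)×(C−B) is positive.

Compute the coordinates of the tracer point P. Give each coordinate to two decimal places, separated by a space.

2.09 -1.62

A=(0,0), D=(9.00,0)
B = A + 2.00·(cos43°, sin43°) = (1.4627, 1.3640)
|BD| = 7.6597
circle(B,7.00) ∩ circle(D,10.00): a=0.5008, h=6.9821
  candidates: C₊=(3.1988,8.1453) cross=53.481; C₋=(0.7121,-5.5956) cross=-53.481
  mode + wants cross > 0 → take C=(3.1988,8.1453) (cross=53.481)
ex = (C−B)/|BC| = (0.2480,0.9688); ey = (-0.9688,0.2480)
P = B + -2.73·ex + -1.35·ey = (2.0935,-1.6155)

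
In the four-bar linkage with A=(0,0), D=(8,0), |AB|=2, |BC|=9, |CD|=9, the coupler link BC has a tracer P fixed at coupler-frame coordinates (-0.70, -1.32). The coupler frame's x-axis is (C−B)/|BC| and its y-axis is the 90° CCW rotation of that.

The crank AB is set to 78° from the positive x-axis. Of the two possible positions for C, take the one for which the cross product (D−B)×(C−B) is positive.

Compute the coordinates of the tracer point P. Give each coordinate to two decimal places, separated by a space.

A=(0,0), D=(8.00,0)
B = A + 2.00·(cos78°, sin78°) = (0.4158, 1.9563)
|BD| = 7.8324
circle(B,9.00) ∩ circle(D,9.00): a=3.9162, h=8.1033
  candidates: C₊=(6.2319,8.8246) cross=63.468; C₋=(2.1840,-6.8683) cross=-63.468
  mode + wants cross > 0 → take C=(6.2319,8.8246) (cross=63.468)
ex = (C−B)/|BC| = (0.6462,0.7631); ey = (-0.7631,0.6462)
P = B + -0.70·ex + -1.32·ey = (0.9708,0.5691)

0.97 0.57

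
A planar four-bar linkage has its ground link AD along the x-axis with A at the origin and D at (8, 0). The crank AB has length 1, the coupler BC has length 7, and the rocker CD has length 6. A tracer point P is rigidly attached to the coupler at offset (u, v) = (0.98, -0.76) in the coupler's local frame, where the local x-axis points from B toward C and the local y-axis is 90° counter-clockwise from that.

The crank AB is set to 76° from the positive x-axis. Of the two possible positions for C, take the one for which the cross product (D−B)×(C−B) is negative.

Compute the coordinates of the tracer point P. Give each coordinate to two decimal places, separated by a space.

A=(0,0), D=(8.00,0)
B = A + 1.00·(cos76°, sin76°) = (0.2419, 0.9703)
|BD| = 7.8185
circle(B,7.00) ∩ circle(D,6.00): a=4.7406, h=5.1504
  candidates: C₊=(5.5851,5.4926) cross=40.268; C₋=(4.3067,-4.7286) cross=-40.268
  mode - wants cross < 0 → take C=(4.3067,-4.7286) (cross=-40.268)
ex = (C−B)/|BC| = (0.5807,-0.8141); ey = (0.8141,0.5807)
P = B + 0.98·ex + -0.76·ey = (0.1923,-0.2689)

0.19 -0.27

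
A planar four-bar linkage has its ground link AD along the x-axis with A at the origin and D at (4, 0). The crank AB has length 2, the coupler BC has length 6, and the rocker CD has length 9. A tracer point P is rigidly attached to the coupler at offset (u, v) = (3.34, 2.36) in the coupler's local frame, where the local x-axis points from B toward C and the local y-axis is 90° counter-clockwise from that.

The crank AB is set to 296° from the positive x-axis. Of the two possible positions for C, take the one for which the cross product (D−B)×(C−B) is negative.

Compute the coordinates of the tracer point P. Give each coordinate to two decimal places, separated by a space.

2.10 -5.70

A=(0,0), D=(4.00,0)
B = A + 2.00·(cos296°, sin296°) = (0.8767, -1.7976)
|BD| = 3.6036
circle(B,6.00) ∩ circle(D,9.00): a=-4.4419, h=4.0335
  candidates: C₊=(-4.9851,-0.5175) cross=14.535; C₋=(-0.9610,-7.5092) cross=-14.535
  mode - wants cross < 0 → take C=(-0.9610,-7.5092) (cross=-14.535)
ex = (C−B)/|BC| = (-0.3063,-0.9519); ey = (0.9519,-0.3063)
P = B + 3.34·ex + 2.36·ey = (2.1003,-5.6999)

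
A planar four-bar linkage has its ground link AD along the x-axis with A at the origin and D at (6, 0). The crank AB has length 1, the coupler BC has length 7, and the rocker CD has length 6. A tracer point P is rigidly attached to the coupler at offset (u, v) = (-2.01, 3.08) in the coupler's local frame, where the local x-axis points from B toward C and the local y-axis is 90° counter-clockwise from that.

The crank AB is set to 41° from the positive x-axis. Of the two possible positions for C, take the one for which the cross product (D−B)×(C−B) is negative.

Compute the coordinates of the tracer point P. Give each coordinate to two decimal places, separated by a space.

2.62 3.83

A=(0,0), D=(6.00,0)
B = A + 1.00·(cos41°, sin41°) = (0.7547, 0.6561)
|BD| = 5.2862
circle(B,7.00) ∩ circle(D,6.00): a=3.8727, h=5.8311
  candidates: C₊=(5.3212,5.9615) cross=30.824; C₋=(3.8738,-5.6106) cross=-30.824
  mode - wants cross < 0 → take C=(3.8738,-5.6106) (cross=-30.824)
ex = (C−B)/|BC| = (0.4456,-0.8952); ey = (0.8952,0.4456)
P = B + -2.01·ex + 3.08·ey = (2.6164,3.8279)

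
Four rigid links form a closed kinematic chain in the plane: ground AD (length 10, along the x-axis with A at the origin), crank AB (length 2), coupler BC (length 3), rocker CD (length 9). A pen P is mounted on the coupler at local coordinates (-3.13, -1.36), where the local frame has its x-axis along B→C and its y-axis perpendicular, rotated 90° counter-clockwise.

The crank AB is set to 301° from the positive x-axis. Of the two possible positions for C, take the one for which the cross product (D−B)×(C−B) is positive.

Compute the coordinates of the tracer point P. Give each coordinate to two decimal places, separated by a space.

A=(0,0), D=(10.00,0)
B = A + 2.00·(cos301°, sin301°) = (1.0301, -1.7143)
|BD| = 9.1323
circle(B,3.00) ∩ circle(D,9.00): a=0.6241, h=2.9344
  candidates: C₊=(1.0922,1.2850) cross=26.797; C₋=(2.1939,-4.4794) cross=-26.797
  mode + wants cross > 0 → take C=(1.0922,1.2850) (cross=26.797)
ex = (C−B)/|BC| = (0.0207,0.9998); ey = (-0.9998,0.0207)
P = B + -3.13·ex + -1.36·ey = (2.3250,-4.8718)

2.32 -4.87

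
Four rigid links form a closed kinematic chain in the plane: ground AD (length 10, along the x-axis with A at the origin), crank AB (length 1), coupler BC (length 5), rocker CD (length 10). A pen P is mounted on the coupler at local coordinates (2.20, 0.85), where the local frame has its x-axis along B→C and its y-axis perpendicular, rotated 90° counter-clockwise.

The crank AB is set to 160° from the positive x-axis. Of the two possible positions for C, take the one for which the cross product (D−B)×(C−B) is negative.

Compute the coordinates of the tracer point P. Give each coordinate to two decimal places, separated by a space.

0.68 -1.37

A=(0,0), D=(10.00,0)
B = A + 1.00·(cos160°, sin160°) = (-0.9397, 0.3420)
|BD| = 10.9450
circle(B,5.00) ∩ circle(D,10.00): a=2.0463, h=4.5621
  candidates: C₊=(1.2482,4.8379) cross=49.932; C₋=(0.9631,-4.2818) cross=-49.932
  mode - wants cross < 0 → take C=(0.9631,-4.2818) (cross=-49.932)
ex = (C−B)/|BC| = (0.3805,-0.9248); ey = (0.9248,0.3805)
P = B + 2.20·ex + 0.85·ey = (0.6836,-1.3690)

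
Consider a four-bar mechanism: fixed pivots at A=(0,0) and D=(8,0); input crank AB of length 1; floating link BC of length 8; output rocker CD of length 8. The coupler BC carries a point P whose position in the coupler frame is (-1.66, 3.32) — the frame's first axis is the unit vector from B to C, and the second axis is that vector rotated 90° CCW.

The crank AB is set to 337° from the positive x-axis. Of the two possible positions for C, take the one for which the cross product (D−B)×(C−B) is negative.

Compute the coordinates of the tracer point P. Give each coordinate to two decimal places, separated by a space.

2.99 2.69

A=(0,0), D=(8.00,0)
B = A + 1.00·(cos337°, sin337°) = (0.9205, -0.3907)
|BD| = 7.0903
circle(B,8.00) ∩ circle(D,8.00): a=3.5451, h=7.1716
  candidates: C₊=(4.0650,6.9653) cross=50.849; C₋=(4.8555,-7.3561) cross=-50.849
  mode - wants cross < 0 → take C=(4.8555,-7.3561) (cross=-50.849)
ex = (C−B)/|BC| = (0.4919,-0.8707); ey = (0.8707,0.4919)
P = B + -1.66·ex + 3.32·ey = (2.9946,2.6876)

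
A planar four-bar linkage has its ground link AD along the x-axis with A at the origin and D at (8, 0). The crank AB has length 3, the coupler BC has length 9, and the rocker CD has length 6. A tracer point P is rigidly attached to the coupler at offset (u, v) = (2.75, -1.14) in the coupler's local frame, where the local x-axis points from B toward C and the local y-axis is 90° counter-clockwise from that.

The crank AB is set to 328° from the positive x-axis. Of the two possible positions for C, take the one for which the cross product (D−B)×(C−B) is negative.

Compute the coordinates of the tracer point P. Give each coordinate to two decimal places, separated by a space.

A=(0,0), D=(8.00,0)
B = A + 3.00·(cos328°, sin328°) = (2.5441, -1.5898)
|BD| = 5.6828
circle(B,9.00) ∩ circle(D,6.00): a=6.8007, h=5.8949
  candidates: C₊=(7.4242,5.9723) cross=33.499; C₋=(10.7224,-5.3468) cross=-33.499
  mode - wants cross < 0 → take C=(10.7224,-5.3468) (cross=-33.499)
ex = (C−B)/|BC| = (0.9087,-0.4174); ey = (0.4174,0.9087)
P = B + 2.75·ex + -1.14·ey = (4.5672,-3.7737)

4.57 -3.77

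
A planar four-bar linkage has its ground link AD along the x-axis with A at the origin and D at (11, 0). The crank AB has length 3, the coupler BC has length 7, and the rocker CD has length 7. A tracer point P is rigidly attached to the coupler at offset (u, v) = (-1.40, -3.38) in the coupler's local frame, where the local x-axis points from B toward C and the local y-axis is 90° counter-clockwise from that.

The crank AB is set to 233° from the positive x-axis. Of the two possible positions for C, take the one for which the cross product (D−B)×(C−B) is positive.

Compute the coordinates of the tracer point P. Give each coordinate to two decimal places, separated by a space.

A=(0,0), D=(11.00,0)
B = A + 3.00·(cos233°, sin233°) = (-1.8054, -2.3959)
|BD| = 13.0277
circle(B,7.00) ∩ circle(D,7.00): a=6.5138, h=2.5632
  candidates: C₊=(4.1259,1.3215) cross=33.393; C₋=(5.0687,-3.7174) cross=-33.393
  mode + wants cross > 0 → take C=(4.1259,1.3215) (cross=33.393)
ex = (C−B)/|BC| = (0.8473,0.5311); ey = (-0.5311,0.8473)
P = B + -1.40·ex + -3.38·ey = (-1.1967,-6.0034)

-1.20 -6.00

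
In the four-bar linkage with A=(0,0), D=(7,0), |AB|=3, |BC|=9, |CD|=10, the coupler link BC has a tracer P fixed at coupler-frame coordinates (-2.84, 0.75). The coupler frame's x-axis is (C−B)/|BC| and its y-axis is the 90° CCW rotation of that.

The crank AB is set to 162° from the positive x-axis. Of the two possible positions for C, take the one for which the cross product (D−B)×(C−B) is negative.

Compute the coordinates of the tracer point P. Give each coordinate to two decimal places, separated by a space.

A=(0,0), D=(7.00,0)
B = A + 3.00·(cos162°, sin162°) = (-2.8532, 0.9271)
|BD| = 9.8967
circle(B,9.00) ∩ circle(D,10.00): a=3.9884, h=8.0680
  candidates: C₊=(1.8735,8.5860) cross=79.846; C₋=(0.3620,-7.4791) cross=-79.846
  mode - wants cross < 0 → take C=(0.3620,-7.4791) (cross=-79.846)
ex = (C−B)/|BC| = (0.3572,-0.9340); ey = (0.9340,0.3572)
P = B + -2.84·ex + 0.75·ey = (-3.1672,3.8476)

-3.17 3.85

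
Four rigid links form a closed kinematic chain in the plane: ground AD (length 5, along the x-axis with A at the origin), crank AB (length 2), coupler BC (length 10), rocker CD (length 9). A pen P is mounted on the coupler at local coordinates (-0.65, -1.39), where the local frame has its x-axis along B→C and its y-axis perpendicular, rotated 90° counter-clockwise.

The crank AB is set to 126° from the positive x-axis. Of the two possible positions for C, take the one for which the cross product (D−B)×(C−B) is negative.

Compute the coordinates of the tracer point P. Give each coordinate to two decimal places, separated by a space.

A=(0,0), D=(5.00,0)
B = A + 2.00·(cos126°, sin126°) = (-1.1756, 1.6180)
|BD| = 6.3840
circle(B,10.00) ∩ circle(D,9.00): a=4.6801, h=8.8372
  candidates: C₊=(5.5915,8.9805) cross=56.417; C₋=(1.1119,-8.1168) cross=-56.417
  mode - wants cross < 0 → take C=(1.1119,-8.1168) (cross=-56.417)
ex = (C−B)/|BC| = (0.2287,-0.9735); ey = (0.9735,0.2287)
P = B + -0.65·ex + -1.39·ey = (-2.6774,1.9328)

-2.68 1.93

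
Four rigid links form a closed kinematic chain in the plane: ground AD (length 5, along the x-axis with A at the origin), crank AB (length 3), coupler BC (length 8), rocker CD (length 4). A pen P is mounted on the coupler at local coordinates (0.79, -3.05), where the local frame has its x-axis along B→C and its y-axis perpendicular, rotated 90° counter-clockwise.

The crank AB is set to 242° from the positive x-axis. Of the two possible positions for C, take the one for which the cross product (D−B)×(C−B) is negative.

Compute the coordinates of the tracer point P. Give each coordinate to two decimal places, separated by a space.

A=(0,0), D=(5.00,0)
B = A + 3.00·(cos242°, sin242°) = (-1.4084, -2.6488)
|BD| = 6.9343
circle(B,8.00) ∩ circle(D,4.00): a=6.9282, h=4.0000
  candidates: C₊=(3.4664,3.6943) cross=27.737; C₋=(6.5224,-3.6990) cross=-27.737
  mode - wants cross < 0 → take C=(6.5224,-3.6990) (cross=-27.737)
ex = (C−B)/|BC| = (0.9913,-0.1313); ey = (0.1313,0.9913)
P = B + 0.79·ex + -3.05·ey = (-1.0256,-5.7762)

-1.03 -5.78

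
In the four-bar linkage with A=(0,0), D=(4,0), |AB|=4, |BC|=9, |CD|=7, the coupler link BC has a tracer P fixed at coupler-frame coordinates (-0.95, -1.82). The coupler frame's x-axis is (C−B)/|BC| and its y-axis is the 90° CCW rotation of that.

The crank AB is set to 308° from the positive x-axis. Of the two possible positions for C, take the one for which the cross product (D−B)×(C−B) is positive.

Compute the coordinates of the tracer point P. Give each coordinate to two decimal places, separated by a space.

A=(0,0), D=(4.00,0)
B = A + 4.00·(cos308°, sin308°) = (2.4626, -3.1520)
|BD| = 3.5070
circle(B,9.00) ∩ circle(D,7.00): a=6.3158, h=6.4117
  candidates: C₊=(-0.5315,5.3353) cross=22.486; C₋=(10.9941,-0.2861) cross=-22.486
  mode + wants cross > 0 → take C=(-0.5315,5.3353) (cross=22.486)
ex = (C−B)/|BC| = (-0.3327,0.9430); ey = (-0.9430,-0.3327)
P = B + -0.95·ex + -1.82·ey = (4.4950,-3.4424)

4.50 -3.44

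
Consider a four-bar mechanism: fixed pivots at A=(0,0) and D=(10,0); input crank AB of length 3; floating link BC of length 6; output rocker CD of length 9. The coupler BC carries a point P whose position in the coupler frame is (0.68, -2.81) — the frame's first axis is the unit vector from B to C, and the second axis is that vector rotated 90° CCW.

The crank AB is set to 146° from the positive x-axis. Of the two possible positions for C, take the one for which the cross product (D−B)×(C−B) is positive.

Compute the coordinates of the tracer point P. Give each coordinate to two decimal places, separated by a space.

-0.37 -0.29

A=(0,0), D=(10.00,0)
B = A + 3.00·(cos146°, sin146°) = (-2.4871, 1.6776)
|BD| = 12.5993
circle(B,6.00) ∩ circle(D,9.00): a=4.5138, h=3.9529
  candidates: C₊=(2.5129,4.9943) cross=49.804; C₋=(1.4602,-2.8411) cross=-49.804
  mode + wants cross > 0 → take C=(2.5129,4.9943) (cross=49.804)
ex = (C−B)/|BC| = (0.8333,0.5528); ey = (-0.5528,0.8333)
P = B + 0.68·ex + -2.81·ey = (-0.3671,-0.2882)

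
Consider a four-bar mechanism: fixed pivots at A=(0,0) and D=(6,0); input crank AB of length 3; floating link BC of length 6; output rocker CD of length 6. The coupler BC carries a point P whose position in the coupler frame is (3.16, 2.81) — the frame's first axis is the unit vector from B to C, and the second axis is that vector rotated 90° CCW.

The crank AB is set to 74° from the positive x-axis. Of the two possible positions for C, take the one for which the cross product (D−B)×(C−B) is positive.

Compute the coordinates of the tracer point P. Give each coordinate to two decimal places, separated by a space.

A=(0,0), D=(6.00,0)
B = A + 3.00·(cos74°, sin74°) = (0.8269, 2.8838)
|BD| = 5.9226
circle(B,6.00) ∩ circle(D,6.00): a=2.9613, h=5.2183
  candidates: C₊=(5.9543,5.9998) cross=30.906; C₋=(0.8726,-3.1160) cross=-30.906
  mode + wants cross > 0 → take C=(5.9543,5.9998) (cross=30.906)
ex = (C−B)/|BC| = (0.8546,0.5193); ey = (-0.5193,0.8546)
P = B + 3.16·ex + 2.81·ey = (2.0680,6.9262)

2.07 6.93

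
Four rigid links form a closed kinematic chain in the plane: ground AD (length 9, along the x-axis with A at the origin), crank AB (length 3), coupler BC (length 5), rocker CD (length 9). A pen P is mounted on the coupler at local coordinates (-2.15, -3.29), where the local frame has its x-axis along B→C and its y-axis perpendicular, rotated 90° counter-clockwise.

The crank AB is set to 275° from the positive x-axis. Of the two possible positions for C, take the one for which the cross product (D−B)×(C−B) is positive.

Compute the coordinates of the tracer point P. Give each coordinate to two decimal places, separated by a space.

A=(0,0), D=(9.00,0)
B = A + 3.00·(cos275°, sin275°) = (0.2615, -2.9886)
|BD| = 9.2355
circle(B,5.00) ∩ circle(D,9.00): a=1.5859, h=4.7418
  candidates: C₊=(0.2276,2.0113) cross=43.793; C₋=(3.2965,-6.9621) cross=-43.793
  mode + wants cross > 0 → take C=(0.2276,2.0113) (cross=43.793)
ex = (C−B)/|BC| = (-0.0068,1.0000); ey = (-1.0000,-0.0068)
P = B + -2.15·ex + -3.29·ey = (3.5659,-5.1163)

3.57 -5.12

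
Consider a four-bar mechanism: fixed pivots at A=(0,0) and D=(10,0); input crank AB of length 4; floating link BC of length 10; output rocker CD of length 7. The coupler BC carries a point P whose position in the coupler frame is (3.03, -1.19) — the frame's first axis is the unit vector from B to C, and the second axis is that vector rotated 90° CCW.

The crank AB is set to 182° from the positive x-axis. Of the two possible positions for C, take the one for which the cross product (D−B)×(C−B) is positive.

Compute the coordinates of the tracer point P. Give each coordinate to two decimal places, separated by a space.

-0.77 0.27

A=(0,0), D=(10.00,0)
B = A + 4.00·(cos182°, sin182°) = (-3.9976, -0.1396)
|BD| = 13.9983
circle(B,10.00) ∩ circle(D,7.00): a=8.8208, h=4.7110
  candidates: C₊=(4.7758,4.6592) cross=65.946; C₋=(4.8698,-4.7624) cross=-65.946
  mode + wants cross > 0 → take C=(4.7758,4.6592) (cross=65.946)
ex = (C−B)/|BC| = (0.8773,0.4799); ey = (-0.4799,0.8773)
P = B + 3.03·ex + -1.19·ey = (-0.7682,0.2704)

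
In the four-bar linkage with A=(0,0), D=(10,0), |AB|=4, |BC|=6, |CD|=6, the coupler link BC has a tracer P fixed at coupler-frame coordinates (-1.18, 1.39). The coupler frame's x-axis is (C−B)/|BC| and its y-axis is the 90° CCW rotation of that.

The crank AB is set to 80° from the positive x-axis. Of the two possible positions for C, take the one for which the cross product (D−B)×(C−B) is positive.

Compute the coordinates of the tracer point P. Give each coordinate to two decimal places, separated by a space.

A=(0,0), D=(10.00,0)
B = A + 4.00·(cos80°, sin80°) = (0.6946, 3.9392)
|BD| = 10.1049
circle(B,6.00) ∩ circle(D,6.00): a=5.0524, h=3.2362
  candidates: C₊=(6.6089,4.9498) cross=32.701; C₋=(4.0857,-1.0105) cross=-32.701
  mode + wants cross > 0 → take C=(6.6089,4.9498) (cross=32.701)
ex = (C−B)/|BC| = (0.9857,0.1684); ey = (-0.1684,0.9857)
P = B + -1.18·ex + 1.39·ey = (-0.7027,5.1106)

-0.70 5.11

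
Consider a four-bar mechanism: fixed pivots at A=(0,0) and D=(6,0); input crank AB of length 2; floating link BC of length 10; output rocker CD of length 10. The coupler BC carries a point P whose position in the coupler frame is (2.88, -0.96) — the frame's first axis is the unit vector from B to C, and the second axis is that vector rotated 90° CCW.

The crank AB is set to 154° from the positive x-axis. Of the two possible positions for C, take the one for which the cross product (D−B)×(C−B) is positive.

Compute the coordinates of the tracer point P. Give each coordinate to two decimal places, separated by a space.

0.46 2.91

A=(0,0), D=(6.00,0)
B = A + 2.00·(cos154°, sin154°) = (-1.7976, 0.8767)
|BD| = 7.8467
circle(B,10.00) ∩ circle(D,10.00): a=3.9234, h=9.1982
  candidates: C₊=(3.1290,9.5790) cross=72.176; C₋=(1.0735,-8.7023) cross=-72.176
  mode + wants cross > 0 → take C=(3.1290,9.5790) (cross=72.176)
ex = (C−B)/|BC| = (0.4927,0.8702); ey = (-0.8702,0.4927)
P = B + 2.88·ex + -0.96·ey = (0.4567,2.9100)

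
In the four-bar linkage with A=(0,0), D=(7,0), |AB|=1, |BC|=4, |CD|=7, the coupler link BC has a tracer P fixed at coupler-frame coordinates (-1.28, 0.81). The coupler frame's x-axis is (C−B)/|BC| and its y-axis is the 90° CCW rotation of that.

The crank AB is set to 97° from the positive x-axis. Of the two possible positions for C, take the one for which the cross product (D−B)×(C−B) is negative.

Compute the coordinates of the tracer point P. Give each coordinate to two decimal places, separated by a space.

A=(0,0), D=(7.00,0)
B = A + 1.00·(cos97°, sin97°) = (-0.1219, 0.9925)
|BD| = 7.1907
circle(B,4.00) ∩ circle(D,7.00): a=1.3007, h=3.7826
  candidates: C₊=(1.6885,4.5594) cross=27.200; C₋=(0.6443,-2.9334) cross=-27.200
  mode - wants cross < 0 → take C=(0.6443,-2.9334) (cross=-27.200)
ex = (C−B)/|BC| = (0.1915,-0.9815); ey = (0.9815,0.1915)
P = B + -1.28·ex + 0.81·ey = (0.4280,2.4040)

0.43 2.40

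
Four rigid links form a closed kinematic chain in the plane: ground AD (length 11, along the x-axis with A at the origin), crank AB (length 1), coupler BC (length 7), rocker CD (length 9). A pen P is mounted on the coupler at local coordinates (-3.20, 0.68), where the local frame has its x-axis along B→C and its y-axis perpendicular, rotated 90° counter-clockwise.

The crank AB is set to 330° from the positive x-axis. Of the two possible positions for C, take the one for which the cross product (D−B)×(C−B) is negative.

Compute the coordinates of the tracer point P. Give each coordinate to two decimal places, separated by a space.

A=(0,0), D=(11.00,0)
B = A + 1.00·(cos330°, sin330°) = (0.8660, -0.5000)
|BD| = 10.1463
circle(B,7.00) ∩ circle(D,9.00): a=3.4962, h=6.0644
  candidates: C₊=(4.0592,5.7293) cross=61.531; C₋=(4.6568,-6.3847) cross=-61.531
  mode - wants cross < 0 → take C=(4.6568,-6.3847) (cross=-61.531)
ex = (C−B)/|BC| = (0.5415,-0.8407); ey = (0.8407,0.5415)
P = B + -3.20·ex + 0.68·ey = (-0.2953,2.5584)

-0.30 2.56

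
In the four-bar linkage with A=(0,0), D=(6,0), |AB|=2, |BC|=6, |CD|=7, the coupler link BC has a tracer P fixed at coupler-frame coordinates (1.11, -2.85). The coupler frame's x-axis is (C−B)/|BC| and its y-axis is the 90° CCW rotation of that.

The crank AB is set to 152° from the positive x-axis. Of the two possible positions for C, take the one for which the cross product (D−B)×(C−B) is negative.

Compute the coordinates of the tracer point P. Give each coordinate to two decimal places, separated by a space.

A=(0,0), D=(6.00,0)
B = A + 2.00·(cos152°, sin152°) = (-1.7659, 0.9389)
|BD| = 7.8225
circle(B,6.00) ∩ circle(D,7.00): a=3.0803, h=5.1490
  candidates: C₊=(1.9102,5.6810) cross=40.278; C₋=(0.6741,-4.5425) cross=-40.278
  mode - wants cross < 0 → take C=(0.6741,-4.5425) (cross=-40.278)
ex = (C−B)/|BC| = (0.4067,-0.9136); ey = (0.9136,0.4067)
P = B + 1.11·ex + -2.85·ey = (-3.9182,-1.2341)

-3.92 -1.23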